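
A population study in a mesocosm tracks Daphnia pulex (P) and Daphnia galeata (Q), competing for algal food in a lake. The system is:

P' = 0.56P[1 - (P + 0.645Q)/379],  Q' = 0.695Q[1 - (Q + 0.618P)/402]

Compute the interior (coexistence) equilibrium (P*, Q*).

P* ≈ 199, Q* ≈ 279

Setting both brackets to zero gives the nullclines P + 0.645Q = 379 and 0.618P + Q = 402.
Substituting Q = 402 - 0.618P into the first: P(1 - 0.645·0.618) = 379 - 0.645·402.
So P* = 120/0.601 = 199, and then Q* = 402 - 0.618·199 = 279.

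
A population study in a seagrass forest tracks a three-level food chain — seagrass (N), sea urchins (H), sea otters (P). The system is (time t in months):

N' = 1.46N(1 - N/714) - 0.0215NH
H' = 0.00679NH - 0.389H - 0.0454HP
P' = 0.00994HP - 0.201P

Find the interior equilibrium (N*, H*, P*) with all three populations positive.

From dP/dt = 0: 0.00994H* = 0.201, so H* = 20.2.
From dN/dt = 0: 1.46(1 - N*/714) = 0.0215·20.2, giving N* = 714·(1 - 0.298) = 501.
From dH/dt = 0: 0.00679·501 - 0.389 = 0.0454P*, so P* = 3.02/0.0454 = 66.4.

N* ≈ 501, H* ≈ 20.2, P* ≈ 66.4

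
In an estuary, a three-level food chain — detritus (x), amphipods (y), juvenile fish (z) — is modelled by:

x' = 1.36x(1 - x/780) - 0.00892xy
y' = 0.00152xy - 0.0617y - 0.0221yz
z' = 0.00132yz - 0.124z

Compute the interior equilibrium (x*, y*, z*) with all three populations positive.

x* ≈ 299, y* ≈ 93.9, z* ≈ 17.8

From dz/dt = 0: 0.00132y* = 0.124, so y* = 93.9.
From dx/dt = 0: 1.36(1 - x*/780) = 0.00892·93.9, giving x* = 780·(1 - 0.616) = 299.
From dy/dt = 0: 0.00152·299 - 0.0617 = 0.0221z*, so z* = 0.393/0.0221 = 17.8.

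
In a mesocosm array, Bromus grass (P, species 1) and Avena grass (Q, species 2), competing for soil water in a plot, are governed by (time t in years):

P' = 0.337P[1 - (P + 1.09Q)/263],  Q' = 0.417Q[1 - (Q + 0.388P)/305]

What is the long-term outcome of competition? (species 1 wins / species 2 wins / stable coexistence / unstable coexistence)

Compare the nullcline intercepts: K1/α12 = 263/1.09 = 241 < K2 = 305; K2/α21 = 305/0.388 = 786 > K1 = 263.
Since the inequalities point opposite ways, species 2 can invade but species 1 cannot.

species 2 excludes species 1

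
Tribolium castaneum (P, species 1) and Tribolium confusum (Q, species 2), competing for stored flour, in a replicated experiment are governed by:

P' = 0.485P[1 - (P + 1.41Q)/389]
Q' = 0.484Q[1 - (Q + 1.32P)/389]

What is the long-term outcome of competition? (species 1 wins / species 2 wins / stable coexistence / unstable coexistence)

Compare the nullcline intercepts: K1/α12 = 389/1.41 = 276 < K2 = 389; K2/α21 = 389/1.32 = 295 < K1 = 389.
Since both are reversed, neither can invade when rare; the interior point is a saddle.

unstable coexistence (outcome depends on initial conditions)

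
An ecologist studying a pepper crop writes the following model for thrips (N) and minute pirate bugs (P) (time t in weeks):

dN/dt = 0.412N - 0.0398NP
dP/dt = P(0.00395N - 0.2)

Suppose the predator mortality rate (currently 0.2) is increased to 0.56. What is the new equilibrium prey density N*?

N* ≈ 142

At the interior fixed point, setting dP/dt = 0 with P > 0 fixes N* = (predator death rate)/(NP coefficient) — independent of the other coefficients.
With the change, N* = 0.56/0.00395 = 142; it rises from 50.6.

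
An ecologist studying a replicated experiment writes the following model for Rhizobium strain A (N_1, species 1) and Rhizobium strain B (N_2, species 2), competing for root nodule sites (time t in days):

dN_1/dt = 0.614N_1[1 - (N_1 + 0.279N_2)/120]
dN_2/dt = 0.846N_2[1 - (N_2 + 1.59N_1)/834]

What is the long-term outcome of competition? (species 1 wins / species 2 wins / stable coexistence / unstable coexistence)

Compare the nullcline intercepts: K1/α12 = 120/0.279 = 430 < K2 = 834; K2/α21 = 834/1.59 = 525 > K1 = 120.
Since the inequalities point opposite ways, species 2 can invade but species 1 cannot.

species 2 excludes species 1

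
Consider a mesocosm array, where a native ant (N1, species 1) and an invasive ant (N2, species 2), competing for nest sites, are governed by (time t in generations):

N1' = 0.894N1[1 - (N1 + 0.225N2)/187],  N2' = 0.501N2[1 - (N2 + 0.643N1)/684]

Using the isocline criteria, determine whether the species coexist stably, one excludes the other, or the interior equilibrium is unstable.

Compare the nullcline intercepts: K1/α12 = 187/0.225 = 831 > K2 = 684; K2/α21 = 684/0.643 = 1060 > K1 = 187.
Since both inequalities hold, each species can invade when rare, so the interior equilibrium is stable.

stable coexistence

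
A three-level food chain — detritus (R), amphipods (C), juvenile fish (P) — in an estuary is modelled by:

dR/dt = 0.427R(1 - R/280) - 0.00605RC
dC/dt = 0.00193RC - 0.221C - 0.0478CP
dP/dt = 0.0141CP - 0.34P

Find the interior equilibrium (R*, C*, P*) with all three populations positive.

R* ≈ 184, C* ≈ 24.1, P* ≈ 2.82

From dP/dt = 0: 0.0141C* = 0.34, so C* = 24.1.
From dR/dt = 0: 0.427(1 - R*/280) = 0.00605·24.1, giving R* = 280·(1 - 0.342) = 184.
From dC/dt = 0: 0.00193·184 - 0.221 = 0.0478P*, so P* = 0.135/0.0478 = 2.82.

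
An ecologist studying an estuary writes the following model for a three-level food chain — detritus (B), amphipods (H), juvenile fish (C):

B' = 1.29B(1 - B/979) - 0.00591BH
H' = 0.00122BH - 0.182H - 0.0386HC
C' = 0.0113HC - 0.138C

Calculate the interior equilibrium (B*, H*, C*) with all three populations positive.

B* ≈ 924, H* ≈ 12.2, C* ≈ 24.5

From dC/dt = 0: 0.0113H* = 0.138, so H* = 12.2.
From dB/dt = 0: 1.29(1 - B*/979) = 0.00591·12.2, giving B* = 979·(1 - 0.0559) = 924.
From dH/dt = 0: 0.00122·924 - 0.182 = 0.0386C*, so C* = 0.946/0.0386 = 24.5.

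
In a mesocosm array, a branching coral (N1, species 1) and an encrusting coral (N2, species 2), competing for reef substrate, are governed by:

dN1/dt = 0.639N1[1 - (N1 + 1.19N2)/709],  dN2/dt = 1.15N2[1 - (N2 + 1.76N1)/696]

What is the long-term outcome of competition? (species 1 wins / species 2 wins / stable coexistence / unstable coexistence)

unstable coexistence (outcome depends on initial conditions)

Compare the nullcline intercepts: K1/α12 = 709/1.19 = 596 < K2 = 696; K2/α21 = 696/1.76 = 395 < K1 = 709.
Since both are reversed, neither can invade when rare; the interior point is a saddle.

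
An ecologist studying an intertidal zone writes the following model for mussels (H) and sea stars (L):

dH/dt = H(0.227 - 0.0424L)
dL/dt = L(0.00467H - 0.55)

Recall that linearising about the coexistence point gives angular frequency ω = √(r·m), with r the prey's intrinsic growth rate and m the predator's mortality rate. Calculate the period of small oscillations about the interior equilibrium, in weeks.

Here r = 0.227 and m = 0.55, so r·m = 0.125.
ω = √0.125 = 0.353 per week, hence T = 2π/ω ≈ 17.8 weeks.

T ≈ 17.8 weeks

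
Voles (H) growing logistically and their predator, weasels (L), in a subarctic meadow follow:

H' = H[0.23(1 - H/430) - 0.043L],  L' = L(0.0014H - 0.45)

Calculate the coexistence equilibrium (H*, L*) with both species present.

From dL/dt = 0 with L > 0: 0.0014H* = 0.45, so H* = 321.
Substitute into dH/dt = 0: 0.23(1 - 321/430) = 0.043L*.
The bracket is 0.252, giving L* = 0.0581/0.043 = 1.35.

H* ≈ 321, L* ≈ 1.35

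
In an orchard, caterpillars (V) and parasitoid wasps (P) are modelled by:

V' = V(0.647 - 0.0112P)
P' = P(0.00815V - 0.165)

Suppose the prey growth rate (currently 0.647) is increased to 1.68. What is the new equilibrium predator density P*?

P* ≈ 150

At the interior fixed point, setting dV/dt = 0 with V > 0 fixes P* = (prey growth rate)/(VP coefficient) — independent of the other coefficients.
With the change, P* = 1.68/0.0112 = 150; it rises from 57.8.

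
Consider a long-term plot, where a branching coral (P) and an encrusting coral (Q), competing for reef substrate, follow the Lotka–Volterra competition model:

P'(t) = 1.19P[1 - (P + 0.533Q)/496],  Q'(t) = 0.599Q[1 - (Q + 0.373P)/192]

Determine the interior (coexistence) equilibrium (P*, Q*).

P* ≈ 491, Q* ≈ 8.73

Setting both brackets to zero gives the nullclines P + 0.533Q = 496 and 0.373P + Q = 192.
Substituting Q = 192 - 0.373P into the first: P(1 - 0.533·0.373) = 496 - 0.533·192.
So P* = 394/0.801 = 491, and then Q* = 192 - 0.373·491 = 8.73.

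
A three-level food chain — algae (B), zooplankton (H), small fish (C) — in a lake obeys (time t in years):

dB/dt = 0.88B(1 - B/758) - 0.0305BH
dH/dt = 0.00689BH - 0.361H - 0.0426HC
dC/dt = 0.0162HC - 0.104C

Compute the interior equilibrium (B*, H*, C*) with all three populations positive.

B* ≈ 589, H* ≈ 6.42, C* ≈ 86.8

From dC/dt = 0: 0.0162H* = 0.104, so H* = 6.42.
From dB/dt = 0: 0.88(1 - B*/758) = 0.0305·6.42, giving B* = 758·(1 - 0.223) = 589.
From dH/dt = 0: 0.00689·589 - 0.361 = 0.0426C*, so C* = 3.7/0.0426 = 86.8.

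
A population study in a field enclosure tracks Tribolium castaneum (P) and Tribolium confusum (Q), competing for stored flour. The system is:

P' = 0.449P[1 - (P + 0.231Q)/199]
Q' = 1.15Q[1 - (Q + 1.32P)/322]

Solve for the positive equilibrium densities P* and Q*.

P* ≈ 179, Q* ≈ 85.3

Setting both brackets to zero gives the nullclines P + 0.231Q = 199 and 1.32P + Q = 322.
Substituting Q = 322 - 1.32P into the first: P(1 - 0.231·1.32) = 199 - 0.231·322.
So P* = 125/0.695 = 179, and then Q* = 322 - 1.32·179 = 85.3.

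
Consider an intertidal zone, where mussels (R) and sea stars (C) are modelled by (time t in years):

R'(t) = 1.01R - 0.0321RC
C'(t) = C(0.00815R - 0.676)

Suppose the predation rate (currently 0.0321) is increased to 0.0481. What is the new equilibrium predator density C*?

C* ≈ 21

At the interior fixed point, setting dR/dt = 0 with R > 0 fixes C* = (prey growth rate)/(RC coefficient) — independent of the other coefficients.
With the change, C* = 1.01/0.0481 = 21; it falls from 31.5.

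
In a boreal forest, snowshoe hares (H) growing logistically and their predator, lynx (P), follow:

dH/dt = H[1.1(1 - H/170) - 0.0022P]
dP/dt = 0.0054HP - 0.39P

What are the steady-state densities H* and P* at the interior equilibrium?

From dP/dt = 0 with P > 0: 0.0054H* = 0.39, so H* = 72.2.
Substitute into dH/dt = 0: 1.1(1 - 72.2/170) = 0.0022P*.
The bracket is 0.575, giving P* = 0.633/0.0022 = 288.

H* ≈ 72.2, P* ≈ 288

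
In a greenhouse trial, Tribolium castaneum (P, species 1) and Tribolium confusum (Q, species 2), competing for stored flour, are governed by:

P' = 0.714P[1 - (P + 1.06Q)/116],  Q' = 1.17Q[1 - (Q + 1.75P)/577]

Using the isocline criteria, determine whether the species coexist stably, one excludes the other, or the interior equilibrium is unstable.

species 2 excludes species 1

Compare the nullcline intercepts: K1/α12 = 116/1.06 = 109 < K2 = 577; K2/α21 = 577/1.75 = 330 > K1 = 116.
Since the inequalities point opposite ways, species 2 can invade but species 1 cannot.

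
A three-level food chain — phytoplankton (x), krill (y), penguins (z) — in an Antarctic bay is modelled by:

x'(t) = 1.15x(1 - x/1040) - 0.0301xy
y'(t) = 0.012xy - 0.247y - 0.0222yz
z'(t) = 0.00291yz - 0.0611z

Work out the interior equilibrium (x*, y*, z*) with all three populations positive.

From dz/dt = 0: 0.00291y* = 0.0611, so y* = 21.
From dx/dt = 0: 1.15(1 - x*/1040) = 0.0301·21, giving x* = 1040·(1 - 0.55) = 468.
From dy/dt = 0: 0.012·468 - 0.247 = 0.0222z*, so z* = 5.37/0.0222 = 242.

x* ≈ 468, y* ≈ 21, z* ≈ 242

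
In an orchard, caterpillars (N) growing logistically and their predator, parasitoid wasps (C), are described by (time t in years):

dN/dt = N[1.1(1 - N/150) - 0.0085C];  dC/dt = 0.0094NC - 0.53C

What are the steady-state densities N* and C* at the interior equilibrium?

N* ≈ 56.4, C* ≈ 80.8

From dC/dt = 0 with C > 0: 0.0094N* = 0.53, so N* = 56.4.
Substitute into dN/dt = 0: 1.1(1 - 56.4/150) = 0.0085C*.
The bracket is 0.624, giving C* = 0.687/0.0085 = 80.8.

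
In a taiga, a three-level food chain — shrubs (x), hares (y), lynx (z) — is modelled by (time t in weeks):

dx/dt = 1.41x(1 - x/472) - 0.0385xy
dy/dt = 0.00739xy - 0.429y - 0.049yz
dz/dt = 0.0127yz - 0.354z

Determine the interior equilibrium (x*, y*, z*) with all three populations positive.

From dz/dt = 0: 0.0127y* = 0.354, so y* = 27.9.
From dx/dt = 0: 1.41(1 - x*/472) = 0.0385·27.9, giving x* = 472·(1 - 0.761) = 113.
From dy/dt = 0: 0.00739·113 - 0.429 = 0.049z*, so z* = 0.404/0.049 = 8.25.

x* ≈ 113, y* ≈ 27.9, z* ≈ 8.25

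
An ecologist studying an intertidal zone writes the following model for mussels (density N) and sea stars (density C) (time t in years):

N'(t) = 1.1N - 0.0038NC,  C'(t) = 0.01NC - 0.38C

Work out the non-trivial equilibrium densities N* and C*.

Set dC/dt = 0 with C > 0: 0.01N - 0.38 = 0, so N* = 0.38/0.01 = 38.
Set dN/dt = 0 with N > 0: 1.1 - 0.0038C = 0, so C* = 1.1/0.0038 = 289.

N* ≈ 38, C* ≈ 289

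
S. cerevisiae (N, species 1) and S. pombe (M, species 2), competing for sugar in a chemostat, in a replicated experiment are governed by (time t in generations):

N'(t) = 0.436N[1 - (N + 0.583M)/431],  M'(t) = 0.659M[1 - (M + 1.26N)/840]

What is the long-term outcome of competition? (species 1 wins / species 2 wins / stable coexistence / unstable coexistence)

Compare the nullcline intercepts: K1/α12 = 431/0.583 = 739 < K2 = 840; K2/α21 = 840/1.26 = 667 > K1 = 431.
Since the inequalities point opposite ways, species 2 can invade but species 1 cannot.

species 2 excludes species 1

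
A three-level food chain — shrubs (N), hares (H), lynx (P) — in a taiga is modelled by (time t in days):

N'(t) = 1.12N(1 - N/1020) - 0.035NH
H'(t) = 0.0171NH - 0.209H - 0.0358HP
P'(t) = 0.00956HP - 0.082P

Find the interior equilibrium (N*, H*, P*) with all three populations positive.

From dP/dt = 0: 0.00956H* = 0.082, so H* = 8.58.
From dN/dt = 0: 1.12(1 - N*/1020) = 0.035·8.58, giving N* = 1020·(1 - 0.268) = 747.
From dH/dt = 0: 0.0171·747 - 0.209 = 0.0358P*, so P* = 12.6/0.0358 = 351.

N* ≈ 747, H* ≈ 8.58, P* ≈ 351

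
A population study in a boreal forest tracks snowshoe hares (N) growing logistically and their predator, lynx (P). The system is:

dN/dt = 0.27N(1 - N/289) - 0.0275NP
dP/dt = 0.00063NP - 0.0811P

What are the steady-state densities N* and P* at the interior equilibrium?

From dP/dt = 0 with P > 0: 0.00063N* = 0.0811, so N* = 129.
Substitute into dN/dt = 0: 0.27(1 - 129/289) = 0.0275P*.
The bracket is 0.555, giving P* = 0.15/0.0275 = 5.44.

N* ≈ 129, P* ≈ 5.44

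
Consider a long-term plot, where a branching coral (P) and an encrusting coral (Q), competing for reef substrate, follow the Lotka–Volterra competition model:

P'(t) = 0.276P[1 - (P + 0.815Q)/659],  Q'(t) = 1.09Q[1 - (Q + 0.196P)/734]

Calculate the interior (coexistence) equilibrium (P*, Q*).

Setting both brackets to zero gives the nullclines P + 0.815Q = 659 and 0.196P + Q = 734.
Substituting Q = 734 - 0.196P into the first: P(1 - 0.815·0.196) = 659 - 0.815·734.
So P* = 60.8/0.84 = 72.3, and then Q* = 734 - 0.196·72.3 = 720.

P* ≈ 72.3, Q* ≈ 720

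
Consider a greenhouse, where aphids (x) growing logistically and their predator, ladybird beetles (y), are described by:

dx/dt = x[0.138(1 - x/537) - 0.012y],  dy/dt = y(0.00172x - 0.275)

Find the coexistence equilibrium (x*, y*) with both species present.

x* ≈ 160, y* ≈ 8.08

From dy/dt = 0 with y > 0: 0.00172x* = 0.275, so x* = 160.
Substitute into dx/dt = 0: 0.138(1 - 160/537) = 0.012y*.
The bracket is 0.702, giving y* = 0.0969/0.012 = 8.08.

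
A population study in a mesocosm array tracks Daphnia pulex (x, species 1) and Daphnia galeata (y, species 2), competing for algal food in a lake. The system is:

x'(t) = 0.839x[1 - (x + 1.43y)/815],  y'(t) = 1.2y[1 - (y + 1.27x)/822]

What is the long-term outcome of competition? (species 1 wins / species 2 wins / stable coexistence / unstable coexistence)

Compare the nullcline intercepts: K1/α12 = 815/1.43 = 570 < K2 = 822; K2/α21 = 822/1.27 = 647 < K1 = 815.
Since both are reversed, neither can invade when rare; the interior point is a saddle.

unstable coexistence (outcome depends on initial conditions)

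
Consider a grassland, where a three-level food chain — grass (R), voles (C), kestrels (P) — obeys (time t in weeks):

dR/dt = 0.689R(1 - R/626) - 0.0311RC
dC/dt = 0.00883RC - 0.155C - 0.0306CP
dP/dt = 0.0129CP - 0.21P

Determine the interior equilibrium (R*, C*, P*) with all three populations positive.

R* ≈ 166, C* ≈ 16.3, P* ≈ 42.8

From dP/dt = 0: 0.0129C* = 0.21, so C* = 16.3.
From dR/dt = 0: 0.689(1 - R*/626) = 0.0311·16.3, giving R* = 626·(1 - 0.735) = 166.
From dC/dt = 0: 0.00883·166 - 0.155 = 0.0306P*, so P* = 1.31/0.0306 = 42.8.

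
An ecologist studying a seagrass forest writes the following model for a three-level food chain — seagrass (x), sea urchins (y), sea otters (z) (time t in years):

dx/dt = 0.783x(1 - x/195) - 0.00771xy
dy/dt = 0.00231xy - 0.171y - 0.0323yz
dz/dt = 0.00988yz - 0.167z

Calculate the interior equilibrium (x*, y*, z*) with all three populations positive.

From dz/dt = 0: 0.00988y* = 0.167, so y* = 16.9.
From dx/dt = 0: 0.783(1 - x*/195) = 0.00771·16.9, giving x* = 195·(1 - 0.166) = 163.
From dy/dt = 0: 0.00231·163 - 0.171 = 0.0323z*, so z* = 0.204/0.0323 = 6.33.

x* ≈ 163, y* ≈ 16.9, z* ≈ 6.33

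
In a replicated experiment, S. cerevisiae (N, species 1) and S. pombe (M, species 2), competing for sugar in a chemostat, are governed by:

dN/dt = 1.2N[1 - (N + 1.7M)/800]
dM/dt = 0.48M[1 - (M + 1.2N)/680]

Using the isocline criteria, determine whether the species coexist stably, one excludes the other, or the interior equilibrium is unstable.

unstable coexistence (outcome depends on initial conditions)

Compare the nullcline intercepts: K1/α12 = 800/1.7 = 471 < K2 = 680; K2/α21 = 680/1.2 = 567 < K1 = 800.
Since both are reversed, neither can invade when rare; the interior point is a saddle.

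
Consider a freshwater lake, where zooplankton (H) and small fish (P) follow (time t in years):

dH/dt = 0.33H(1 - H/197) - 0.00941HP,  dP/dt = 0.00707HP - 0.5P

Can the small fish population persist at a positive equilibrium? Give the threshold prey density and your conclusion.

The predator equation gives dP/dt > 0 only when H > 0.5/0.00707 = 70.7.
Without the predator, H → K = 197. Since 197 > 70.7, the predator can invade and persist.

Threshold H = 70.7; K > 70.7, so yes, the predator persists.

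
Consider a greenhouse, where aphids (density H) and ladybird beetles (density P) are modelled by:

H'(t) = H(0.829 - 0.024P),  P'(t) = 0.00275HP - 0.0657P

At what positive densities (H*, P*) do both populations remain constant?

Set dP/dt = 0 with P > 0: 0.00275H - 0.0657 = 0, so H* = 0.0657/0.00275 = 23.9.
Set dH/dt = 0 with H > 0: 0.829 - 0.024P = 0, so P* = 0.829/0.024 = 34.5.

H* ≈ 23.9, P* ≈ 34.5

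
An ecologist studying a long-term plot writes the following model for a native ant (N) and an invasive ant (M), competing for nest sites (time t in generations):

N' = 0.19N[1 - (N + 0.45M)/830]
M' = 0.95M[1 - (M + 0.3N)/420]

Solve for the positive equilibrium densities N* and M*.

Setting both brackets to zero gives the nullclines N + 0.45M = 830 and 0.3N + M = 420.
Substituting M = 420 - 0.3N into the first: N(1 - 0.45·0.3) = 830 - 0.45·420.
So N* = 641/0.865 = 741, and then M* = 420 - 0.3·741 = 198.

N* ≈ 741, M* ≈ 198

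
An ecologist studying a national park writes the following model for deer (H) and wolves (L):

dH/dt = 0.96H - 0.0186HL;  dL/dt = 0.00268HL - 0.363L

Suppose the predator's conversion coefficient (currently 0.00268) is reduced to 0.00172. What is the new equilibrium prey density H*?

At the interior fixed point, setting dL/dt = 0 with L > 0 fixes H* = (predator death rate)/(HL coefficient) — independent of the other coefficients.
With the change, H* = 0.363/0.00172 = 211; it rises from 135.

H* ≈ 211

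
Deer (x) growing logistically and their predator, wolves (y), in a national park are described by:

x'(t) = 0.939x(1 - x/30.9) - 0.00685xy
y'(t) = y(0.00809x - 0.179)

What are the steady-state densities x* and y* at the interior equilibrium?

x* ≈ 22.1, y* ≈ 38.9

From dy/dt = 0 with y > 0: 0.00809x* = 0.179, so x* = 22.1.
Substitute into dx/dt = 0: 0.939(1 - 22.1/30.9) = 0.00685y*.
The bracket is 0.284, giving y* = 0.267/0.00685 = 38.9.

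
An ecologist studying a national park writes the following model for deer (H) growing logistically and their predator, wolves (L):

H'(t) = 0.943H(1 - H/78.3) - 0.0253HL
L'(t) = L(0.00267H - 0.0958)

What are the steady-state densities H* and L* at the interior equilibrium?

From dL/dt = 0 with L > 0: 0.00267H* = 0.0958, so H* = 35.9.
Substitute into dH/dt = 0: 0.943(1 - 35.9/78.3) = 0.0253L*.
The bracket is 0.542, giving L* = 0.511/0.0253 = 20.2.

H* ≈ 35.9, L* ≈ 20.2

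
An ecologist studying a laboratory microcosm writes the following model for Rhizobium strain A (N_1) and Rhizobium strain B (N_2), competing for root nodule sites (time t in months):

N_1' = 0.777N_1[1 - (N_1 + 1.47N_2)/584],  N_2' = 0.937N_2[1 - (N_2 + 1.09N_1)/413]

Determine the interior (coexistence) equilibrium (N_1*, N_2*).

N_1* ≈ 38.4, N_2* ≈ 371

Setting both brackets to zero gives the nullclines N_1 + 1.47N_2 = 584 and 1.09N_1 + N_2 = 413.
Substituting N_2 = 413 - 1.09N_1 into the first: N_1(1 - 1.47·1.09) = 584 - 1.47·413.
So N_1* = -23.1/-0.602 = 38.4, and then N_2* = 413 - 1.09·38.4 = 371.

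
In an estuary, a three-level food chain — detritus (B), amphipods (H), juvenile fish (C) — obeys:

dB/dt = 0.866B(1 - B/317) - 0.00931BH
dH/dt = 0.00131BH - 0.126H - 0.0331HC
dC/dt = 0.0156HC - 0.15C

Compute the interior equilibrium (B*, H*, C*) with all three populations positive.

From dC/dt = 0: 0.0156H* = 0.15, so H* = 9.62.
From dB/dt = 0: 0.866(1 - B*/317) = 0.00931·9.62, giving B* = 317·(1 - 0.103) = 284.
From dH/dt = 0: 0.00131·284 - 0.126 = 0.0331C*, so C* = 0.246/0.0331 = 7.44.

B* ≈ 284, H* ≈ 9.62, C* ≈ 7.44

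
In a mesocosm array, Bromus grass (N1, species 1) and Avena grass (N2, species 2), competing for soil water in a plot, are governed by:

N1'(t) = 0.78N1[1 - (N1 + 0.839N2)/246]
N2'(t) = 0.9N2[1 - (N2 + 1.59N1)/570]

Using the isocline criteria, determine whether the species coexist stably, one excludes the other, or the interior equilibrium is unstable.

species 2 excludes species 1

Compare the nullcline intercepts: K1/α12 = 246/0.839 = 293 < K2 = 570; K2/α21 = 570/1.59 = 358 > K1 = 246.
Since the inequalities point opposite ways, species 2 can invade but species 1 cannot.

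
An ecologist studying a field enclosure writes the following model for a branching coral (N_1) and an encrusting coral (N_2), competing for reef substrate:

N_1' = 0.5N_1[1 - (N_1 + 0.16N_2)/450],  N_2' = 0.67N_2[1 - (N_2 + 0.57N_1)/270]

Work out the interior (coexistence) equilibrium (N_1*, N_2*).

N_1* ≈ 448, N_2* ≈ 14.9

Setting both brackets to zero gives the nullclines N_1 + 0.16N_2 = 450 and 0.57N_1 + N_2 = 270.
Substituting N_2 = 270 - 0.57N_1 into the first: N_1(1 - 0.16·0.57) = 450 - 0.16·270.
So N_1* = 407/0.909 = 448, and then N_2* = 270 - 0.57·448 = 14.9.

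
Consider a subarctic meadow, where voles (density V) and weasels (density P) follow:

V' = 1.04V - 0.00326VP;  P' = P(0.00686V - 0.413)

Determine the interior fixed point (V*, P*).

V* ≈ 60.2, P* ≈ 319

Set dP/dt = 0 with P > 0: 0.00686V - 0.413 = 0, so V* = 0.413/0.00686 = 60.2.
Set dV/dt = 0 with V > 0: 1.04 - 0.00326P = 0, so P* = 1.04/0.00326 = 319.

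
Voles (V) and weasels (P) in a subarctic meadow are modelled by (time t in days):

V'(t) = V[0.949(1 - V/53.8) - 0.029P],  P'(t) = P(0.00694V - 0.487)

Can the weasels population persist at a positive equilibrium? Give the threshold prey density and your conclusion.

Threshold V = 70.2; K < 70.2, so no, the predator goes extinct.

The predator equation gives dP/dt > 0 only when V > 0.487/0.00694 = 70.2.
Without the predator, V → K = 53.8. Since 53.8 < 70.2, the predator cannot invade.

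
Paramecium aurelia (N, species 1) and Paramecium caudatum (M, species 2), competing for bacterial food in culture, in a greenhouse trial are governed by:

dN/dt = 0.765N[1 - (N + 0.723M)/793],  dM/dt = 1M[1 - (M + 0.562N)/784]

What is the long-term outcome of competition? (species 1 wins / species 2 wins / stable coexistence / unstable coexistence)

stable coexistence

Compare the nullcline intercepts: K1/α12 = 793/0.723 = 1100 > K2 = 784; K2/α21 = 784/0.562 = 1400 > K1 = 793.
Since both inequalities hold, each species can invade when rare, so the interior equilibrium is stable.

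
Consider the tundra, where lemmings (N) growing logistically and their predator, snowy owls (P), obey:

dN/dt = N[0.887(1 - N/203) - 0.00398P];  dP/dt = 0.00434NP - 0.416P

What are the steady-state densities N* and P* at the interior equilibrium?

N* ≈ 95.9, P* ≈ 118

From dP/dt = 0 with P > 0: 0.00434N* = 0.416, so N* = 95.9.
Substitute into dN/dt = 0: 0.887(1 - 95.9/203) = 0.00398P*.
The bracket is 0.528, giving P* = 0.468/0.00398 = 118.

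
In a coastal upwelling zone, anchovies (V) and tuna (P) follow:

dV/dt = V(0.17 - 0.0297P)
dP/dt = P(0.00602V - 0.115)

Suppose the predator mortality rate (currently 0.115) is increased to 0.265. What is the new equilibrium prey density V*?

V* ≈ 44

At the interior fixed point, setting dP/dt = 0 with P > 0 fixes V* = (predator death rate)/(VP coefficient) — independent of the other coefficients.
With the change, V* = 0.265/0.00602 = 44; it rises from 19.1.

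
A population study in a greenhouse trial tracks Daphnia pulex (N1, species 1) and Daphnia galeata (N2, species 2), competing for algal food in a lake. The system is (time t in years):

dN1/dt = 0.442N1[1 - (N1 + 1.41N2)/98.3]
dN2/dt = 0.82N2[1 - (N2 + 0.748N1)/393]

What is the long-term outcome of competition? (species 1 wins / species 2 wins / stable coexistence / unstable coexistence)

Compare the nullcline intercepts: K1/α12 = 98.3/1.41 = 69.7 < K2 = 393; K2/α21 = 393/0.748 = 525 > K1 = 98.3.
Since the inequalities point opposite ways, species 2 can invade but species 1 cannot.

species 2 excludes species 1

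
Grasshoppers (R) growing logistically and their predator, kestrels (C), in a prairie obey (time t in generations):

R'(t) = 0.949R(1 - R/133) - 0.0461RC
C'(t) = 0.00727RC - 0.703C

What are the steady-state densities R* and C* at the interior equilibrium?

From dC/dt = 0 with C > 0: 0.00727R* = 0.703, so R* = 96.7.
Substitute into dR/dt = 0: 0.949(1 - 96.7/133) = 0.0461C*.
The bracket is 0.273, giving C* = 0.259/0.0461 = 5.62.

R* ≈ 96.7, C* ≈ 5.62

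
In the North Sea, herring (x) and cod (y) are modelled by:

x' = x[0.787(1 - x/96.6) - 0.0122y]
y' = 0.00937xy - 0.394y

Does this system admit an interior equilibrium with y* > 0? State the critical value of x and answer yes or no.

Threshold x = 42; K > 42, so yes, the predator persists.

The predator equation gives dy/dt > 0 only when x > 0.394/0.00937 = 42.
Without the predator, x → K = 96.6. Since 96.6 > 42, the predator can invade and persist.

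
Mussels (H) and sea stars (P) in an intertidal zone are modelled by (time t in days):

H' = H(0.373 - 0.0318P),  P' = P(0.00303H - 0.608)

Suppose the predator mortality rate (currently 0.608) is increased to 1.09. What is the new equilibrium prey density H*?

H* ≈ 360

At the interior fixed point, setting dP/dt = 0 with P > 0 fixes H* = (predator death rate)/(HP coefficient) — independent of the other coefficients.
With the change, H* = 1.09/0.00303 = 360; it rises from 201.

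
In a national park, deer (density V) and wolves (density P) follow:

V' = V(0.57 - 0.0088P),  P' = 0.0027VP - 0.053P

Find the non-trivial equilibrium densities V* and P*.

Set dP/dt = 0 with P > 0: 0.0027V - 0.053 = 0, so V* = 0.053/0.0027 = 19.6.
Set dV/dt = 0 with V > 0: 0.57 - 0.0088P = 0, so P* = 0.57/0.0088 = 64.8.

V* ≈ 19.6, P* ≈ 64.8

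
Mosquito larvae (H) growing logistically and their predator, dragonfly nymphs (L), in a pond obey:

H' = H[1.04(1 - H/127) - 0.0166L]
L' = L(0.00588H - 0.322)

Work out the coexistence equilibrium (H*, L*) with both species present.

From dL/dt = 0 with L > 0: 0.00588H* = 0.322, so H* = 54.8.
Substitute into dH/dt = 0: 1.04(1 - 54.8/127) = 0.0166L*.
The bracket is 0.569, giving L* = 0.592/0.0166 = 35.6.

H* ≈ 54.8, L* ≈ 35.6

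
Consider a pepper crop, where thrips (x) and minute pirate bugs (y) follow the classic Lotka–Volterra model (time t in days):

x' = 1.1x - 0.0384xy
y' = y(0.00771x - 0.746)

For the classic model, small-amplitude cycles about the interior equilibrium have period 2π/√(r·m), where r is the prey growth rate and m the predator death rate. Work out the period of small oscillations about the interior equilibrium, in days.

Here r = 1.1 and m = 0.746, so r·m = 0.821.
ω = √0.821 = 0.906 per day, hence T = 2π/ω ≈ 6.94 days.

T ≈ 6.94 days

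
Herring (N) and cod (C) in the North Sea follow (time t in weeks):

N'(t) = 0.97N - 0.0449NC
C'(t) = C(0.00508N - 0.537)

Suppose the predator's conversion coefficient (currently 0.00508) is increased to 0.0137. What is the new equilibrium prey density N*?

N* ≈ 39.2

At the interior fixed point, setting dC/dt = 0 with C > 0 fixes N* = (predator death rate)/(NC coefficient) — independent of the other coefficients.
With the change, N* = 0.537/0.0137 = 39.2; it falls from 106.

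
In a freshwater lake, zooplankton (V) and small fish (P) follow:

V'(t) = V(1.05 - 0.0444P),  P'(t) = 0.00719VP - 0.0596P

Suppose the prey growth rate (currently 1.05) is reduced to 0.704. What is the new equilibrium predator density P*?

P* ≈ 15.9

At the interior fixed point, setting dV/dt = 0 with V > 0 fixes P* = (prey growth rate)/(VP coefficient) — independent of the other coefficients.
With the change, P* = 0.704/0.0444 = 15.9; it falls from 23.6.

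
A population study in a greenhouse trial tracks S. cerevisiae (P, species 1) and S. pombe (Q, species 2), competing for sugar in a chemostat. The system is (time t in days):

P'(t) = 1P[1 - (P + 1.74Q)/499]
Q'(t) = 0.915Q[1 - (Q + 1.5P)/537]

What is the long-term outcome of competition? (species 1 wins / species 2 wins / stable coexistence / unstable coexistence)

Compare the nullcline intercepts: K1/α12 = 499/1.74 = 287 < K2 = 537; K2/α21 = 537/1.5 = 358 < K1 = 499.
Since both are reversed, neither can invade when rare; the interior point is a saddle.

unstable coexistence (outcome depends on initial conditions)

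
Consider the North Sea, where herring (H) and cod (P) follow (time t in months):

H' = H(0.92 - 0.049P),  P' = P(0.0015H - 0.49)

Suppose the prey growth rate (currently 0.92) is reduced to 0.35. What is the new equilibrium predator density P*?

P* ≈ 7.14

At the interior fixed point, setting dH/dt = 0 with H > 0 fixes P* = (prey growth rate)/(HP coefficient) — independent of the other coefficients.
With the change, P* = 0.35/0.049 = 7.14; it falls from 18.8.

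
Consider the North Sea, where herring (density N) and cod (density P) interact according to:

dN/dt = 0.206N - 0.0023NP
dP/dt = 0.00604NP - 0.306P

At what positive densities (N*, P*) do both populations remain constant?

N* ≈ 50.7, P* ≈ 89.6

Set dP/dt = 0 with P > 0: 0.00604N - 0.306 = 0, so N* = 0.306/0.00604 = 50.7.
Set dN/dt = 0 with N > 0: 0.206 - 0.0023P = 0, so P* = 0.206/0.0023 = 89.6.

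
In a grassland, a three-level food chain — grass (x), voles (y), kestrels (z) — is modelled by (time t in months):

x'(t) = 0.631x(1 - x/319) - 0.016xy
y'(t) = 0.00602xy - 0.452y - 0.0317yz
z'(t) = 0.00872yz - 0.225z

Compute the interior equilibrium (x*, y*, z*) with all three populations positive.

From dz/dt = 0: 0.00872y* = 0.225, so y* = 25.8.
From dx/dt = 0: 0.631(1 - x*/319) = 0.016·25.8, giving x* = 319·(1 - 0.654) = 110.
From dy/dt = 0: 0.00602·110 - 0.452 = 0.0317z*, so z* = 0.212/0.0317 = 6.69.

x* ≈ 110, y* ≈ 25.8, z* ≈ 6.69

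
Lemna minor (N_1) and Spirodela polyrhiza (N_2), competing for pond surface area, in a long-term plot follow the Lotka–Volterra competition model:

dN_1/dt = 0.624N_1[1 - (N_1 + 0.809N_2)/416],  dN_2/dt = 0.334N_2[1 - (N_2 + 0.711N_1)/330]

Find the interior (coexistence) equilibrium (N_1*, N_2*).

Setting both brackets to zero gives the nullclines N_1 + 0.809N_2 = 416 and 0.711N_1 + N_2 = 330.
Substituting N_2 = 330 - 0.711N_1 into the first: N_1(1 - 0.809·0.711) = 416 - 0.809·330.
So N_1* = 149/0.425 = 351, and then N_2* = 330 - 0.711·351 = 80.6.

N_1* ≈ 351, N_2* ≈ 80.6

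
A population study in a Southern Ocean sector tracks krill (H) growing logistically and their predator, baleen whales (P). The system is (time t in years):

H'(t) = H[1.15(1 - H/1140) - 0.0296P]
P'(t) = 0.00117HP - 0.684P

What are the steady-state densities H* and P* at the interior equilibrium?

H* ≈ 585, P* ≈ 18.9

From dP/dt = 0 with P > 0: 0.00117H* = 0.684, so H* = 585.
Substitute into dH/dt = 0: 1.15(1 - 585/1140) = 0.0296P*.
The bracket is 0.487, giving P* = 0.56/0.0296 = 18.9.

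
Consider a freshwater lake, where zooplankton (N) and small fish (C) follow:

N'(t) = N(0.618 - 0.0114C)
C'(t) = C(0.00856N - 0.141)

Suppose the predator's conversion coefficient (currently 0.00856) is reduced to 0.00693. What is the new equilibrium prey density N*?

At the interior fixed point, setting dC/dt = 0 with C > 0 fixes N* = (predator death rate)/(NC coefficient) — independent of the other coefficients.
With the change, N* = 0.141/0.00693 = 20.3; it rises from 16.5.

N* ≈ 20.3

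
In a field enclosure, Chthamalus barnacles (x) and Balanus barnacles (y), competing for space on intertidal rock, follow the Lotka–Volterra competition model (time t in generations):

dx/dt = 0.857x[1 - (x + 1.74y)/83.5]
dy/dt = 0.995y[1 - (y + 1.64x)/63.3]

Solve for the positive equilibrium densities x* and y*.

x* ≈ 14.4, y* ≈ 39.7

Setting both brackets to zero gives the nullclines x + 1.74y = 83.5 and 1.64x + y = 63.3.
Substituting y = 63.3 - 1.64x into the first: x(1 - 1.74·1.64) = 83.5 - 1.74·63.3.
So x* = -26.6/-1.85 = 14.4, and then y* = 63.3 - 1.64·14.4 = 39.7.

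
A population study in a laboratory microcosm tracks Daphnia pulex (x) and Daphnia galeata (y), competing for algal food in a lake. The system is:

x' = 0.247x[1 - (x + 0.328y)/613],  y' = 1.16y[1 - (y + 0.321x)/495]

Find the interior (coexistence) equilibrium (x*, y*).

Setting both brackets to zero gives the nullclines x + 0.328y = 613 and 0.321x + y = 495.
Substituting y = 495 - 0.321x into the first: x(1 - 0.328·0.321) = 613 - 0.328·495.
So x* = 451/0.895 = 504, and then y* = 495 - 0.321·504 = 333.

x* ≈ 504, y* ≈ 333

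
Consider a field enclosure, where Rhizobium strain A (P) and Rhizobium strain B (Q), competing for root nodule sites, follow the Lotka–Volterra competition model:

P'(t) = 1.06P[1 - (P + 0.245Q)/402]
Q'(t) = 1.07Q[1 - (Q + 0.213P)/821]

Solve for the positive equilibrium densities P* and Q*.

Setting both brackets to zero gives the nullclines P + 0.245Q = 402 and 0.213P + Q = 821.
Substituting Q = 821 - 0.213P into the first: P(1 - 0.245·0.213) = 402 - 0.245·821.
So P* = 201/0.948 = 212, and then Q* = 821 - 0.213·212 = 776.

P* ≈ 212, Q* ≈ 776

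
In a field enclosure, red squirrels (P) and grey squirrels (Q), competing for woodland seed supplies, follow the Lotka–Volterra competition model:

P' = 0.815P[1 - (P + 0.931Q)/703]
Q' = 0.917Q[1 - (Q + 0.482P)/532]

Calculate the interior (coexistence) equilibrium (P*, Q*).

Setting both brackets to zero gives the nullclines P + 0.931Q = 703 and 0.482P + Q = 532.
Substituting Q = 532 - 0.482P into the first: P(1 - 0.931·0.482) = 703 - 0.931·532.
So P* = 208/0.551 = 377, and then Q* = 532 - 0.482·377 = 350.

P* ≈ 377, Q* ≈ 350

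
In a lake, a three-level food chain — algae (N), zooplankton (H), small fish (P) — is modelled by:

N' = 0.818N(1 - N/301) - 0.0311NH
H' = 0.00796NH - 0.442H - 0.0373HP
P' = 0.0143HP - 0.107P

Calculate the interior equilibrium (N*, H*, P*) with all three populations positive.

N* ≈ 215, H* ≈ 7.48, P* ≈ 34.1

From dP/dt = 0: 0.0143H* = 0.107, so H* = 7.48.
From dN/dt = 0: 0.818(1 - N*/301) = 0.0311·7.48, giving N* = 301·(1 - 0.284) = 215.
From dH/dt = 0: 0.00796·215 - 0.442 = 0.0373P*, so P* = 1.27/0.0373 = 34.1.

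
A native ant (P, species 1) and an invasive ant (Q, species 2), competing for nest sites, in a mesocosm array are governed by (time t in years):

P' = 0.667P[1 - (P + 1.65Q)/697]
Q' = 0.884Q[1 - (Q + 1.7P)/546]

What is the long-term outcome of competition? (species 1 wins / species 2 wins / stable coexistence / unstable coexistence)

unstable coexistence (outcome depends on initial conditions)

Compare the nullcline intercepts: K1/α12 = 697/1.65 = 422 < K2 = 546; K2/α21 = 546/1.7 = 321 < K1 = 697.
Since both are reversed, neither can invade when rare; the interior point is a saddle.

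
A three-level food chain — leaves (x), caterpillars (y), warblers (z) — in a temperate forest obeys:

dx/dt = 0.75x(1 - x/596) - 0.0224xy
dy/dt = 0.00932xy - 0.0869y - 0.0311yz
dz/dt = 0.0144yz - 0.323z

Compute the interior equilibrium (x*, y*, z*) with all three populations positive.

From dz/dt = 0: 0.0144y* = 0.323, so y* = 22.4.
From dx/dt = 0: 0.75(1 - x*/596) = 0.0224·22.4, giving x* = 596·(1 - 0.67) = 197.
From dy/dt = 0: 0.00932·197 - 0.0869 = 0.0311z*, so z* = 1.75/0.0311 = 56.2.

x* ≈ 197, y* ≈ 22.4, z* ≈ 56.2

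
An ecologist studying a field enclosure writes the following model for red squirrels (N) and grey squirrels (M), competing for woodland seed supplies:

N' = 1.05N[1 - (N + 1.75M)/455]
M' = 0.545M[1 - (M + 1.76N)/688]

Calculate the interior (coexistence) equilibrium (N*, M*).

Setting both brackets to zero gives the nullclines N + 1.75M = 455 and 1.76N + M = 688.
Substituting M = 688 - 1.76N into the first: N(1 - 1.75·1.76) = 455 - 1.75·688.
So N* = -749/-2.08 = 360, and then M* = 688 - 1.76·360 = 54.2.

N* ≈ 360, M* ≈ 54.2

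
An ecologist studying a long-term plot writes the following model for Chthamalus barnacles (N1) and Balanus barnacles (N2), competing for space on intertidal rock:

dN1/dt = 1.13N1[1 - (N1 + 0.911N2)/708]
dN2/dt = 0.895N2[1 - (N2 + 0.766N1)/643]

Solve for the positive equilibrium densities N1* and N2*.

N1* ≈ 404, N2* ≈ 333

Setting both brackets to zero gives the nullclines N1 + 0.911N2 = 708 and 0.766N1 + N2 = 643.
Substituting N2 = 643 - 0.766N1 into the first: N1(1 - 0.911·0.766) = 708 - 0.911·643.
So N1* = 122/0.302 = 404, and then N2* = 643 - 0.766·404 = 333.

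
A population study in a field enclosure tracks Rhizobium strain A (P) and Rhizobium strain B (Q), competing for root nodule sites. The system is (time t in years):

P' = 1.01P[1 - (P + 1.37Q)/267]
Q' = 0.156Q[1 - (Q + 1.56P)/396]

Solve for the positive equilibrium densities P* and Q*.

P* ≈ 242, Q* ≈ 18

Setting both brackets to zero gives the nullclines P + 1.37Q = 267 and 1.56P + Q = 396.
Substituting Q = 396 - 1.56P into the first: P(1 - 1.37·1.56) = 267 - 1.37·396.
So P* = -276/-1.14 = 242, and then Q* = 396 - 1.56·242 = 18.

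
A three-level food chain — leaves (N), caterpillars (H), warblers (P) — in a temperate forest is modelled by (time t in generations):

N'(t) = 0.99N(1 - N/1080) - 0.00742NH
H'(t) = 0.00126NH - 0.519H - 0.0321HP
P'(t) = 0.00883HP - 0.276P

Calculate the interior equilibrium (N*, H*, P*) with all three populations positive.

From dP/dt = 0: 0.00883H* = 0.276, so H* = 31.3.
From dN/dt = 0: 0.99(1 - N*/1080) = 0.00742·31.3, giving N* = 1080·(1 - 0.234) = 827.
From dH/dt = 0: 0.00126·827 - 0.519 = 0.0321P*, so P* = 0.523/0.0321 = 16.3.

N* ≈ 827, H* ≈ 31.3, P* ≈ 16.3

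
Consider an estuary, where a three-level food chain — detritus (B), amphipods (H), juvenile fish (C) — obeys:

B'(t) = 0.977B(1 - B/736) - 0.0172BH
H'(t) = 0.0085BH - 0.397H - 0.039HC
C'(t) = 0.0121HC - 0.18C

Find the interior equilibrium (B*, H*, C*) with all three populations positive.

B* ≈ 543, H* ≈ 14.9, C* ≈ 108

From dC/dt = 0: 0.0121H* = 0.18, so H* = 14.9.
From dB/dt = 0: 0.977(1 - B*/736) = 0.0172·14.9, giving B* = 736·(1 - 0.262) = 543.
From dH/dt = 0: 0.0085·543 - 0.397 = 0.039C*, so C* = 4.22/0.039 = 108.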